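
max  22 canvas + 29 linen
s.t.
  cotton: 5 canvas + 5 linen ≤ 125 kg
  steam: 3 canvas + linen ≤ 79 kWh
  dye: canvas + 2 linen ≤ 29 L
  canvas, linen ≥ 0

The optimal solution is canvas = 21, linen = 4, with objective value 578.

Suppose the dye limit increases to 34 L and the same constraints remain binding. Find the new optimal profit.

At the optimum: cotton uses 125 of 125 (binding); steam uses 67 of 79 (slack = 12); dye uses 29 of 29 (binding).
By complementary slackness, y = 0 for the non-binding constraint.
From A_Bᵀ y = c: 5·y_cotton + 1·y_dye = 22; 5·y_cotton + 2·y_dye = 29.
This yields shadow prices y_cotton = 3, y_dye = 7.
Δz = y_dye·Δb = 7 × (5) = 35, so new z* = 578 + 35 = 613.

613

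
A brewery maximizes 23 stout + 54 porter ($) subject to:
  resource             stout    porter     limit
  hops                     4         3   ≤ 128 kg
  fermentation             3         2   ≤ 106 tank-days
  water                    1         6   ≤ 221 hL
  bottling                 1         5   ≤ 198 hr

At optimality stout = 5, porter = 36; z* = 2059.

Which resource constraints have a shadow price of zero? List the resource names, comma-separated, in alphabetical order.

bottling, fermentation

hops: 128/128 (binding)
fermentation: 87/106 (slack 19)
water: 221/221 (binding)
bottling: 185/198 (slack 13)
By complementary slackness, a constraint with positive slack has shadow price 0 → bottling, fermentation.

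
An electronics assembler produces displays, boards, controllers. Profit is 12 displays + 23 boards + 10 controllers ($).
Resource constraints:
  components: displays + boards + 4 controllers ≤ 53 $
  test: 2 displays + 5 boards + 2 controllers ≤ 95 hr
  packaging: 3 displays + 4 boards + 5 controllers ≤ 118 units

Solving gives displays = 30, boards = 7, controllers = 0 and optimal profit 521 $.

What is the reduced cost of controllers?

-6

At the optimum: components uses 37 of 53 (slack = 16); test uses 95 of 95 (binding); packaging uses 118 of 118 (binding).
By complementary slackness, y = 0 for the non-binding constraint.
Dual feasibility on the basic columns requires 2·y_test + 3·y_packaging = 12, 5·y_test + 4·y_packaging = 23.
Solving: y_test = 3, y_packaging = 2.
Reduced cost of controllers: c₃ − yᵀa₃ = 10 − (3·2 + 2·5) = 10 − 16 = -6.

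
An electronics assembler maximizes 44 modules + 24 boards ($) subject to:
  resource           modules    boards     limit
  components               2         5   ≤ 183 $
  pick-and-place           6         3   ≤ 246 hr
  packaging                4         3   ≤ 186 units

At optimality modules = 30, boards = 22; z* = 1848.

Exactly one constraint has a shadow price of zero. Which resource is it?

components

components: 170/183 (slack 13)
pick-and-place: 246/246 (binding)
packaging: 186/186 (binding)
By complementary slackness, a constraint with positive slack has shadow price 0 → components.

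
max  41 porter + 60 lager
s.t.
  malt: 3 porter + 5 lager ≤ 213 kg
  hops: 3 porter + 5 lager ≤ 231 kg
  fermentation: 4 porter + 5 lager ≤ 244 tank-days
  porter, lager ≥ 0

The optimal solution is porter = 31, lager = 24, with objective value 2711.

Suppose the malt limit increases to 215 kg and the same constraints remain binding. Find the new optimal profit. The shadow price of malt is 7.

2725

Δb = 2, so new z* = 2711 + (7)·(2) = 2711 + 14 = 2725.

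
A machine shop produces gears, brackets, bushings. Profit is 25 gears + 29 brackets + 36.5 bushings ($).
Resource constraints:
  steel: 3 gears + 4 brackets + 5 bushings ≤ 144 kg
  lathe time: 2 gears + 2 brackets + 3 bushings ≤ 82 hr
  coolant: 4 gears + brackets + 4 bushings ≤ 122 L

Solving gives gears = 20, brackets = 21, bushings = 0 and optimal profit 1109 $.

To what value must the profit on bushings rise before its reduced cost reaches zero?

Binding: steel and lathe time. Non-binding: coolant (21 unused).
Slack constraints have shadow price 0 (complementary slackness).
The binding rows give the dual system: 3·y_steel + 2·y_lathe time = 25 and 4·y_steel + 2·y_lathe time = 29.
Solving: y_steel = 4, y_lathe time = 6.5.
bushings enters the basis when its profit ≥ yᵀa₃ = 4·5 + 6.5·3 = 39.5.

39.5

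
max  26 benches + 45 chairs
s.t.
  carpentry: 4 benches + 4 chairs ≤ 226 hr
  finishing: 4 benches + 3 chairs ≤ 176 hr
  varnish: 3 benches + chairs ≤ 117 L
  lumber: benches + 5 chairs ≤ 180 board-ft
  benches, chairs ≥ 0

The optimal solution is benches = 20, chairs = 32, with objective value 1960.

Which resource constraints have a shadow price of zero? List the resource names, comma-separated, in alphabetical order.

carpentry, varnish

carpentry: 208/226 (slack 18)
finishing: 176/176 (binding)
varnish: 92/117 (slack 25)
lumber: 180/180 (binding)
By complementary slackness, a constraint with positive slack has shadow price 0 → carpentry, varnish.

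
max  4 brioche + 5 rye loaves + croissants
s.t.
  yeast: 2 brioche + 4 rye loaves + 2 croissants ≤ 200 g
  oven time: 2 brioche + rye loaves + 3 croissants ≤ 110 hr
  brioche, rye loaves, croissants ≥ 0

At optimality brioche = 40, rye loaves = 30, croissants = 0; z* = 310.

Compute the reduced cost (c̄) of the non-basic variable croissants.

Check each constraint at x*: yeast 200/200 (tight); oven time 110/110 (tight).
The binding rows give the dual system: 2·y_yeast + 2·y_oven time = 4 and 4·y_yeast + 1·y_oven time = 5.
This yields shadow prices y_yeast = 1, y_oven time = 1.
Reduced cost of croissants: c₃ − yᵀa₃ = 1 − (1·2 + 1·3) = 1 − 5 = -4.

-4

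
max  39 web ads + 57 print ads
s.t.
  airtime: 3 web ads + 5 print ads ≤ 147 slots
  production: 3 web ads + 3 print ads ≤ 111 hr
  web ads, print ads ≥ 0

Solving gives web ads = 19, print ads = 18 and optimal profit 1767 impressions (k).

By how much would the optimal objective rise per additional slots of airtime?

9

Check each constraint at x*: airtime 147/147 (tight); production 111/111 (tight).
Dual feasibility on the basic columns requires 3·y_airtime + 3·y_production = 39, 5·y_airtime + 3·y_production = 57.
This yields shadow prices y_airtime = 9, y_production = 4.
Shadow price of airtime = 9.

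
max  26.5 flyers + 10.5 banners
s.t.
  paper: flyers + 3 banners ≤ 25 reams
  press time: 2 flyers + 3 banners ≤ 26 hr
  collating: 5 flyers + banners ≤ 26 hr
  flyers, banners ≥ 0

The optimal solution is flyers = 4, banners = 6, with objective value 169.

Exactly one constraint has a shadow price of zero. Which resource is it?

paper: 22/25 (slack 3)
press time: 26/26 (binding)
collating: 26/26 (binding)
By complementary slackness, a constraint with positive slack has shadow price 0 → paper.

paper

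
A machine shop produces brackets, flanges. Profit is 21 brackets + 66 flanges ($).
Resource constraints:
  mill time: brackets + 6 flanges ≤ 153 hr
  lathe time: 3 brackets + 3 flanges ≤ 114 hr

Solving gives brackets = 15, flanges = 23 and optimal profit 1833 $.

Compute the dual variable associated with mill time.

9

Check each constraint at x*: mill time 153/153 (tight); lathe time 114/114 (tight).
The binding rows give the dual system: 1·y_mill time + 3·y_lathe time = 21 and 6·y_mill time + 3·y_lathe time = 66.
Solving: y_mill time = 9, y_lathe time = 4.
Shadow price of mill time = 9.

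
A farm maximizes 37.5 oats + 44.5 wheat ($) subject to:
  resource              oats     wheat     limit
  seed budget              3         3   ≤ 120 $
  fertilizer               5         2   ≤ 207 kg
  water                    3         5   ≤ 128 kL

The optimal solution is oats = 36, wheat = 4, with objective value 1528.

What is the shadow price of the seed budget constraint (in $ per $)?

9

Binding: seed budget and water. Non-binding: fertilizer (19 unused).
Since fertilizer is not tight, its dual is 0.
Dual feasibility on the basic columns requires 3·y_seed budget + 3·y_water = 37.5, 3·y_seed budget + 5·y_water = 44.5.
This yields shadow prices y_seed budget = 9, y_water = 3.5.
Shadow price of seed budget = 9.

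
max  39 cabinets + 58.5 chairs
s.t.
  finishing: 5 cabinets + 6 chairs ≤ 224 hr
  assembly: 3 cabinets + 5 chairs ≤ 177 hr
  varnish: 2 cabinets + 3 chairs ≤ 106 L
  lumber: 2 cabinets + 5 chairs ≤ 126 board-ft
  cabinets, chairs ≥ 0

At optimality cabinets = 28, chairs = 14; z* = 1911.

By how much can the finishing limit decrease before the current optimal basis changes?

72.8

Binding constraints: finishing, lumber. The basis is B = [[5,6],[2,5]] with det 13.
Per unit decrease in finishing, x* moves by d = (-0.3846, 0.1538).
The basis stays optimal until cabinets reaches 0; allowable decrease = 72.8 hr.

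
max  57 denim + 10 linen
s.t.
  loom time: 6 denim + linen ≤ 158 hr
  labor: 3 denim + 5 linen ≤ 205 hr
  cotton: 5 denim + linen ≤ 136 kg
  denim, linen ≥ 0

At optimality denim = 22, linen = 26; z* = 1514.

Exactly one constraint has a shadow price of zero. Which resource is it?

labor

loom time: 158/158 (binding)
labor: 196/205 (slack 9)
cotton: 136/136 (binding)
By complementary slackness, a constraint with positive slack has shadow price 0 → labor.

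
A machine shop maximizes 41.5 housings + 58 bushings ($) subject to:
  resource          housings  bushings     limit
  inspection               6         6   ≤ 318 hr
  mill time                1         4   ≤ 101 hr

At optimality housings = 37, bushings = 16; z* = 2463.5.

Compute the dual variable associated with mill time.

Check each constraint at x*: inspection 318/318 (tight); mill time 101/101 (tight).
From A_Bᵀ y = c: 6·y_inspection + 1·y_mill time = 41.5; 6·y_inspection + 4·y_mill time = 58.
This yields shadow prices y_inspection = 6, y_mill time = 5.5.
Shadow price of mill time = 5.5.

5.5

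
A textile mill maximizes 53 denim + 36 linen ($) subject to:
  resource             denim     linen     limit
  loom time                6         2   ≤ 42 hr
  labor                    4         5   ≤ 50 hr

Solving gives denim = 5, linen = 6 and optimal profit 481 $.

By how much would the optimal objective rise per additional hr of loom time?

5.5

Check each constraint at x*: loom time 42/42 (tight); labor 50/50 (tight).
Dual feasibility on the basic columns requires 6·y_loom time + 4·y_labor = 53, 2·y_loom time + 5·y_labor = 36.
This yields shadow prices y_loom time = 5.5, y_labor = 5.
Shadow price of loom time = 5.5.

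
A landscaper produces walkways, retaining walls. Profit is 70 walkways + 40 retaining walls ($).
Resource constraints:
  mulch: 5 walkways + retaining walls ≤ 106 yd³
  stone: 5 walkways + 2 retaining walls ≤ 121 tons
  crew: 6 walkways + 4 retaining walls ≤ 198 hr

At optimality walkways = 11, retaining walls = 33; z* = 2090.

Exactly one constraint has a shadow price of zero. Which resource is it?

mulch

mulch: 88/106 (slack 18)
stone: 121/121 (binding)
crew: 198/198 (binding)
By complementary slackness, a constraint with positive slack has shadow price 0 → mulch.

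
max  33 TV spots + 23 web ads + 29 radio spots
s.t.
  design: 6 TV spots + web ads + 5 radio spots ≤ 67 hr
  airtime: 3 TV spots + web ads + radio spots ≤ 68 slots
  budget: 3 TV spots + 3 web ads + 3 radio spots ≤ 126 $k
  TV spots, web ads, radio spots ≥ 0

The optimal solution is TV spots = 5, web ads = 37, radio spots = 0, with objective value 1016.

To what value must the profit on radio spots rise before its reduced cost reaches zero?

31

Binding: design and budget. Non-binding: airtime (16 unused).
Slack constraints have shadow price 0 (complementary slackness).
Dual feasibility on the basic columns requires 6·y_design + 3·y_budget = 33, 1·y_design + 3·y_budget = 23.
This yields shadow prices y_design = 2, y_budget = 7.
radio spots enters the basis when its profit ≥ yᵀa₃ = 2·5 + 7·3 = 31.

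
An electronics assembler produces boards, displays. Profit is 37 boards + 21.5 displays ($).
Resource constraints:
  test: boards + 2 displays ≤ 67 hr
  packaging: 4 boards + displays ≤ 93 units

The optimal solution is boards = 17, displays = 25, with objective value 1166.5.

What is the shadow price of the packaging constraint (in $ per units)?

Check each constraint at x*: test 67/67 (tight); packaging 93/93 (tight).
From A_Bᵀ y = c: 1·y_test + 4·y_packaging = 37; 2·y_test + 1·y_packaging = 21.5.
This yields shadow prices y_test = 7, y_packaging = 7.5.
Shadow price of packaging = 7.5.

7.5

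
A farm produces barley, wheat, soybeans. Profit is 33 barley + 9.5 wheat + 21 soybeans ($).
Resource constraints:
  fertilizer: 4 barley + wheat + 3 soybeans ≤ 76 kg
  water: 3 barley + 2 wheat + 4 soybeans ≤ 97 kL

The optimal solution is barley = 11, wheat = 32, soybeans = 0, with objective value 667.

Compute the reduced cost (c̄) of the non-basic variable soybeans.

At the optimum: fertilizer uses 76 of 76 (binding); water uses 97 of 97 (binding).
The binding rows give the dual system: 4·y_fertilizer + 3·y_water = 33 and 1·y_fertilizer + 2·y_water = 9.5.
This yields shadow prices y_fertilizer = 7.5, y_water = 1.
Reduced cost of soybeans: c₃ − yᵀa₃ = 21 − (7.5·3 + 1·4) = 21 − 26.5 = -5.5.

-5.5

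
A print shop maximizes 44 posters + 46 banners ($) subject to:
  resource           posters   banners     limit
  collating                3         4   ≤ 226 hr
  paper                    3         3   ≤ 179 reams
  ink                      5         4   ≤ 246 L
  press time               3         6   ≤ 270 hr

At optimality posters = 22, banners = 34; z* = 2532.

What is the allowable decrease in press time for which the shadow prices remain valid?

Binding constraints: ink, press time. The basis is B = [[5,4],[3,6]] with det 18.
Per unit decrease in press time, x* moves by d = (0.2222, -0.2778).
The basis stays optimal until banners reaches 0; allowable decrease = 122.4 hr.

122.4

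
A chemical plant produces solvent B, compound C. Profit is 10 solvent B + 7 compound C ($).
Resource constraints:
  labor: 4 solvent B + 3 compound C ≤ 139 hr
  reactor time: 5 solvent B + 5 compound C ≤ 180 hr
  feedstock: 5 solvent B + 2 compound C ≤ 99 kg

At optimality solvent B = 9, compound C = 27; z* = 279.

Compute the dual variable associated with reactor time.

At the optimum: labor uses 117 of 139 (slack = 22); reactor time uses 180 of 180 (binding); feedstock uses 99 of 99 (binding).
Slack constraints have shadow price 0 (complementary slackness).
From A_Bᵀ y = c: 5·y_reactor time + 5·y_feedstock = 10; 5·y_reactor time + 2·y_feedstock = 7.
→ y_reactor time = 1 and y_feedstock = 1.
Shadow price of reactor time = 1.

1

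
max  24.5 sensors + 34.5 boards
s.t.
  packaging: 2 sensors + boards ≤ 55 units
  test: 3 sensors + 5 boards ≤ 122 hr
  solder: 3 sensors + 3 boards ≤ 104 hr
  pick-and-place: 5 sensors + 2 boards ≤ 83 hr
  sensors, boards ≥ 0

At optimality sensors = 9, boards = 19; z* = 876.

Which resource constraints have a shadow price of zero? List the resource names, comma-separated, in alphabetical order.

packaging: 37/55 (slack 18)
test: 122/122 (binding)
solder: 84/104 (slack 20)
pick-and-place: 83/83 (binding)
By complementary slackness, a constraint with positive slack has shadow price 0 → packaging, solder.

packaging, solder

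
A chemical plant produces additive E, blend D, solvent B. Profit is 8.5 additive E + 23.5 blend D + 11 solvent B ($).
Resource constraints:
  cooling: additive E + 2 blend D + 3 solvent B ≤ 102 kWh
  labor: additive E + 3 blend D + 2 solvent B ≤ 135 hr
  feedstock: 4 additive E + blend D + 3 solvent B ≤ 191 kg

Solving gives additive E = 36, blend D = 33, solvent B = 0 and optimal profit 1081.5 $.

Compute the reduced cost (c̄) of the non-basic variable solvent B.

At the optimum: cooling uses 102 of 102 (binding); labor uses 135 of 135 (binding); feedstock uses 177 of 191 (slack = 14).
Since feedstock is not tight, its dual is 0.
From A_Bᵀ y = c: 1·y_cooling + 1·y_labor = 8.5; 2·y_cooling + 3·y_labor = 23.5.
This yields shadow prices y_cooling = 2, y_labor = 6.5.
Reduced cost of solvent B: c₃ − yᵀa₃ = 11 − (2·3 + 6.5·2) = 11 − 19 = -8.

-8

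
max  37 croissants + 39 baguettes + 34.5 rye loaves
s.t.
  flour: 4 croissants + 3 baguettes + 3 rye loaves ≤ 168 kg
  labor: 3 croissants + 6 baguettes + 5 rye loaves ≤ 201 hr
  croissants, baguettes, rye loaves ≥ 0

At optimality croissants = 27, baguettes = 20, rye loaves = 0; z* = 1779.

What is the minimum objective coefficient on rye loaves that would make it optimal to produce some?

Check each constraint at x*: flour 168/168 (tight); labor 201/201 (tight).
From A_Bᵀ y = c: 4·y_flour + 3·y_labor = 37; 3·y_flour + 6·y_labor = 39.
Solving: y_flour = 7, y_labor = 3.
rye loaves enters the basis when its profit ≥ yᵀa₃ = 7·3 + 3·5 = 36.

36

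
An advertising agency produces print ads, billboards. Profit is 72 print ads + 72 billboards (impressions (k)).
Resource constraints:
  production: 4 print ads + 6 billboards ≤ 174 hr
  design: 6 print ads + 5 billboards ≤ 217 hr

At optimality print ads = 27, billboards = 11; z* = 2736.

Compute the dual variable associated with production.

4.5

Both production and design are binding at x*.
From A_Bᵀ y = c: 4·y_production + 6·y_design = 72; 6·y_production + 5·y_design = 72.
Solving: y_production = 4.5, y_design = 9.
Shadow price of production = 4.5.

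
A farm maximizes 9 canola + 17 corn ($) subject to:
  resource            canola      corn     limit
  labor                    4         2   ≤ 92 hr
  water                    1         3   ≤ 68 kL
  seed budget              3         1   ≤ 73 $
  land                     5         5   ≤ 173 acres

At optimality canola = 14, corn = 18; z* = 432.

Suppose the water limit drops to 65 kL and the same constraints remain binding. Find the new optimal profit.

Check each constraint at x*: labor 92/92 (tight); water 68/68 (tight); seed budget 60/73 (slack 13); land 160/173 (slack 13).
By complementary slackness, y = 0 for the non-binding constraints.
The binding rows give the dual system: 4·y_labor + 1·y_water = 9 and 2·y_labor + 3·y_water = 17.
This yields shadow prices y_labor = 1, y_water = 5.
Δz = y_water·Δb = 5 × (-3) = -15, so new z* = 432 − 15 = 417.

417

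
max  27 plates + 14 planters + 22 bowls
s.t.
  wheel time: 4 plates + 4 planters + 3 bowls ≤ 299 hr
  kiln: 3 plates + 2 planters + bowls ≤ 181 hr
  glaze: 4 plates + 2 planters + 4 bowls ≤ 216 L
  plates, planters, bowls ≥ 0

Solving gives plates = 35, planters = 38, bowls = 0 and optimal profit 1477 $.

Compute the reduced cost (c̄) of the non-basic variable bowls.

-3

Check each constraint at x*: wheel time 292/299 (slack 7); kiln 181/181 (tight); glaze 216/216 (tight).
Slack constraints have shadow price 0 (complementary slackness).
The binding rows give the dual system: 3·y_kiln + 4·y_glaze = 27 and 2·y_kiln + 2·y_glaze = 14.
→ y_kiln = 1 and y_glaze = 6.
Reduced cost of bowls: c₃ − yᵀa₃ = 22 − (1·1 + 6·4) = 22 − 25 = -3.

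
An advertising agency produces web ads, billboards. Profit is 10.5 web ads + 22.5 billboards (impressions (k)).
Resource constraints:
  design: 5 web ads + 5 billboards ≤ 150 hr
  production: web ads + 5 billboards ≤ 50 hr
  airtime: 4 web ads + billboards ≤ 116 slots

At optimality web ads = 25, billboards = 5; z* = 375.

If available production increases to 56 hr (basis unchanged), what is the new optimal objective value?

393

Check each constraint at x*: design 150/150 (tight); production 50/50 (tight); airtime 105/116 (slack 11).
Since airtime is not tight, its dual is 0.
From A_Bᵀ y = c: 5·y_design + 1·y_production = 10.5; 5·y_design + 5·y_production = 22.5.
→ y_design = 1.5 and y_production = 3.
Δz = y_production·Δb = 3 × (6) = 18, so new z* = 375 + 18 = 393.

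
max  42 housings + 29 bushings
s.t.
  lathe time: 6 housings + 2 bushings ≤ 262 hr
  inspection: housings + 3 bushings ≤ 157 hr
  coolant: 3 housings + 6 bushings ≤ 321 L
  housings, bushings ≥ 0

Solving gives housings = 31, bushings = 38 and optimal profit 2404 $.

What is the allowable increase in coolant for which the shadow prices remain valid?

Binding constraints: lathe time, coolant. The basis is B = [[6,2],[3,6]] with det 30.
Per unit increase in coolant, x* moves by d = (-0.0667, 0.2).
The basis stays optimal until inspection becomes binding; allowable increase = 22.5 L.

22.5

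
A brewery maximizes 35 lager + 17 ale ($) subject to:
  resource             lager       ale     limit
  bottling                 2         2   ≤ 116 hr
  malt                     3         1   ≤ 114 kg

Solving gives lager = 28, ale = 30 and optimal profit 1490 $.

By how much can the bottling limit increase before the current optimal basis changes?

112

Binding constraints: bottling, malt. The basis is B = [[2,2],[3,1]] with det -4.
Per unit increase in bottling, x* moves by d = (-0.25, 0.75).
The basis stays optimal until lager reaches 0; allowable increase = 112 hr.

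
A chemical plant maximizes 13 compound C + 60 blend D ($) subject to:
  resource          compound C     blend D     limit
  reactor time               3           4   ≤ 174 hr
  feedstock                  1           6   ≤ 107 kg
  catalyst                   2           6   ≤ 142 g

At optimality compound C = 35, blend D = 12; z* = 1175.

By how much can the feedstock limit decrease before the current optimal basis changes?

Binding constraints: feedstock, catalyst. The basis is B = [[1,6],[2,6]] with det -6.
Per unit decrease in feedstock, x* moves by d = (1, -0.3333).
The basis stays optimal until reactor time becomes binding; allowable decrease = 12.6 kg.

12.6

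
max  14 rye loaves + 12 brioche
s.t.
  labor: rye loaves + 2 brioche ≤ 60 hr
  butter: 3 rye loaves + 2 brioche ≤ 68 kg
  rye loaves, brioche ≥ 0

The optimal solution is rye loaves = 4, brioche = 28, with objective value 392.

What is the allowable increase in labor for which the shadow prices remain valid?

Binding constraints: labor, butter. The basis is B = [[1,2],[3,2]] with det -4.
Per unit increase in labor, x* moves by d = (-0.5, 0.75).
The basis stays optimal until rye loaves reaches 0; allowable increase = 8 hr.

8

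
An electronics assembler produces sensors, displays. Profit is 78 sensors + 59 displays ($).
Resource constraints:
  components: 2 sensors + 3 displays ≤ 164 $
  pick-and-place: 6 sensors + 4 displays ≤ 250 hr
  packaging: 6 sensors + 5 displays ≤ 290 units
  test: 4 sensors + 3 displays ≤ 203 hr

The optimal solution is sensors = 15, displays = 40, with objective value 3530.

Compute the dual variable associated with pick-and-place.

Check each constraint at x*: components 150/164 (slack 14); pick-and-place 250/250 (tight); packaging 290/290 (tight); test 180/203 (slack 23).
Since components, test are not tight, their duals are 0.
The binding rows give the dual system: 6·y_pick-and-place + 6·y_packaging = 78 and 4·y_pick-and-place + 5·y_packaging = 59.
Solving: y_pick-and-place = 6, y_packaging = 7.
Shadow price of pick-and-place = 6.

6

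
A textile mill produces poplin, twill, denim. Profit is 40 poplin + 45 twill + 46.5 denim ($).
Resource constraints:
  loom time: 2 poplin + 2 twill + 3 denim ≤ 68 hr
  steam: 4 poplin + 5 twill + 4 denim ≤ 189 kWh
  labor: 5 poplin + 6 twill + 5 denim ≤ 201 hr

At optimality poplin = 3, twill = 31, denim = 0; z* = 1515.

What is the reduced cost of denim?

Binding: loom time and labor. Non-binding: steam (22 unused).
Since steam is not tight, its dual is 0.
Dual feasibility on the basic columns requires 2·y_loom time + 5·y_labor = 40, 2·y_loom time + 6·y_labor = 45.
Solving: y_loom time = 7.5, y_labor = 5.
Reduced cost of denim: c₃ − yᵀa₃ = 46.5 − (7.5·3 + 5·5) = 46.5 − 47.5 = -1.

-1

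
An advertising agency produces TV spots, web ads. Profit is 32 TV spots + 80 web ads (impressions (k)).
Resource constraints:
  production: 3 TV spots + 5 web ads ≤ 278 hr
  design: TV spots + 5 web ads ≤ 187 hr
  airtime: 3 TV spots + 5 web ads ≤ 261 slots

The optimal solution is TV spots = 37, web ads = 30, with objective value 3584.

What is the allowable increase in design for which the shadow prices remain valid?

74

Binding constraints: design, airtime. The basis is B = [[1,5],[3,5]] with det -10.
Per unit increase in design, x* moves by d = (-0.5, 0.3).
The basis stays optimal until TV spots reaches 0; allowable increase = 74 hr.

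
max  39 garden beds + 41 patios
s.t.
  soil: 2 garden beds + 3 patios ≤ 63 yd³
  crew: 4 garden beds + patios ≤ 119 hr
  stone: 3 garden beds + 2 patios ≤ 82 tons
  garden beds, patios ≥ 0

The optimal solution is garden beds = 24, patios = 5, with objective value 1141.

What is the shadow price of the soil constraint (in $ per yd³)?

At the optimum: soil uses 63 of 63 (binding); crew uses 101 of 119 (slack = 18); stone uses 82 of 82 (binding).
Since crew is not tight, its dual is 0.
From A_Bᵀ y = c: 2·y_soil + 3·y_stone = 39; 3·y_soil + 2·y_stone = 41.
This yields shadow prices y_soil = 9, y_stone = 7.
Shadow price of soil = 9.

9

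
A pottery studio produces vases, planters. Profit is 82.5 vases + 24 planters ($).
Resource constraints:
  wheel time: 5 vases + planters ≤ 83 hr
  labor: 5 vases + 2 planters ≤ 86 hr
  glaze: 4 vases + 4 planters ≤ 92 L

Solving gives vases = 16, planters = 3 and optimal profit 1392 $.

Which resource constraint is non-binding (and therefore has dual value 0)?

wheel time: 83/83 (binding)
labor: 86/86 (binding)
glaze: 76/92 (slack 16)
By complementary slackness, a constraint with positive slack has shadow price 0 → glaze.

glaze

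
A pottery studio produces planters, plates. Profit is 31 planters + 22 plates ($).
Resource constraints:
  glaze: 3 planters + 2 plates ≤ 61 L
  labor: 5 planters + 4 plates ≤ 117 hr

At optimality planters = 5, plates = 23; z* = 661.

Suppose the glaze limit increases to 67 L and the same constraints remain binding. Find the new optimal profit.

Check each constraint at x*: glaze 61/61 (tight); labor 117/117 (tight).
The binding rows give the dual system: 3·y_glaze + 5·y_labor = 31 and 2·y_glaze + 4·y_labor = 22.
This yields shadow prices y_glaze = 7, y_labor = 2.
Δz = y_glaze·Δb = 7 × (6) = 42, so new z* = 661 + 42 = 703.

703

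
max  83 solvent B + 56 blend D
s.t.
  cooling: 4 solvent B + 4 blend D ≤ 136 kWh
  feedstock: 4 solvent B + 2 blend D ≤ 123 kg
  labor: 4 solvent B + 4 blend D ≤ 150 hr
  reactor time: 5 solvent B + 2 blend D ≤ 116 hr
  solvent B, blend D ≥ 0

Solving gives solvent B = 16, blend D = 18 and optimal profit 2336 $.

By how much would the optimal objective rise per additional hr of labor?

0

Binding: cooling and reactor time. Non-binding: feedstock (23 unused), labor (14 unused).
By complementary slackness, y = 0 for the non-binding constraints.
The binding rows give the dual system: 4·y_cooling + 5·y_reactor time = 83 and 4·y_cooling + 2·y_reactor time = 56.
This yields shadow prices y_cooling = 9.5, y_reactor time = 9.
Shadow price of labor = 0.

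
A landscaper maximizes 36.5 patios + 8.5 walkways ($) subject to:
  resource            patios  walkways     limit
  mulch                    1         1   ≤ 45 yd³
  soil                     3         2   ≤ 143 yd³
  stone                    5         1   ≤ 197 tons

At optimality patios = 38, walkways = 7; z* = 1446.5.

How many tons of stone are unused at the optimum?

stone used = 5·38 + 1·7 = 197; slack = 197 − 197 = 0.

0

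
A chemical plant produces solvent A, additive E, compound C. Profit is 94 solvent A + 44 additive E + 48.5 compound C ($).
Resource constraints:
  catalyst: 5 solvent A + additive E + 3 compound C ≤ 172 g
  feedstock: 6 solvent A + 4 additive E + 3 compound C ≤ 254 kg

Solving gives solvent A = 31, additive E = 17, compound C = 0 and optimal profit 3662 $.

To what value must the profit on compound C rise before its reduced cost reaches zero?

Both catalyst and feedstock are binding at x*.
From A_Bᵀ y = c: 5·y_catalyst + 6·y_feedstock = 94; 1·y_catalyst + 4·y_feedstock = 44.
This yields shadow prices y_catalyst = 8, y_feedstock = 9.
compound C enters the basis when its profit ≥ yᵀa₃ = 8·3 + 9·3 = 51.

51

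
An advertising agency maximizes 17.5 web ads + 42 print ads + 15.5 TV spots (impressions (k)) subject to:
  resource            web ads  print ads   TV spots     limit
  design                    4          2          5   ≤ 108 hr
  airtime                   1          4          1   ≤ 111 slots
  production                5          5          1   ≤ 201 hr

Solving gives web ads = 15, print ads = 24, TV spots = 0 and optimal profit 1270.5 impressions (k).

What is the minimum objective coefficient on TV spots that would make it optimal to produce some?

19.5

Check each constraint at x*: design 108/108 (tight); airtime 111/111 (tight); production 195/201 (slack 6).
By complementary slackness, y = 0 for the non-binding constraint.
From A_Bᵀ y = c: 4·y_design + 1·y_airtime = 17.5; 2·y_design + 4·y_airtime = 42.
→ y_design = 2 and y_airtime = 9.5.
TV spots enters the basis when its profit ≥ yᵀa₃ = 2·5 + 9.5·1 = 19.5.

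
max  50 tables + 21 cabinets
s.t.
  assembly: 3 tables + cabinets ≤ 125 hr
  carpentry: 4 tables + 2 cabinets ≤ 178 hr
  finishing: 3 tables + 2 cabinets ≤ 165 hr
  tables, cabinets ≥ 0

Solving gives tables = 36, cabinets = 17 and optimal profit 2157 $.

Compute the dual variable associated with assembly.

8

Binding: assembly and carpentry. Non-binding: finishing (23 unused).
Since finishing is not tight, its dual is 0.
Dual feasibility on the basic columns requires 3·y_assembly + 4·y_carpentry = 50, 1·y_assembly + 2·y_carpentry = 21.
This yields shadow prices y_assembly = 8, y_carpentry = 6.5.
Shadow price of assembly = 8.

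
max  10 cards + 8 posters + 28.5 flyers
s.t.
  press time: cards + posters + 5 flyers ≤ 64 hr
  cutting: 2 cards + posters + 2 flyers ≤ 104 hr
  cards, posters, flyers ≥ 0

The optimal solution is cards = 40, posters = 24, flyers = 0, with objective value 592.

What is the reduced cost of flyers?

-5.5

Both press time and cutting are binding at x*.
Dual feasibility on the basic columns requires 1·y_press time + 2·y_cutting = 10, 1·y_press time + 1·y_cutting = 8.
This yields shadow prices y_press time = 6, y_cutting = 2.
Reduced cost of flyers: c₃ − yᵀa₃ = 28.5 − (6·5 + 2·2) = 28.5 − 34 = -5.5.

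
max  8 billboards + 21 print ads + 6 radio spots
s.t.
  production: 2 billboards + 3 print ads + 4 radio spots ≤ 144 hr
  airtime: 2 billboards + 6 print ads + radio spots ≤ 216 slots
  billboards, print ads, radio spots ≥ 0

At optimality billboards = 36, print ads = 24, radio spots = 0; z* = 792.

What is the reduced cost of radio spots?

Check each constraint at x*: production 144/144 (tight); airtime 216/216 (tight).
Dual feasibility on the basic columns requires 2·y_production + 2·y_airtime = 8, 3·y_production + 6·y_airtime = 21.
→ y_production = 1 and y_airtime = 3.
Reduced cost of radio spots: c₃ − yᵀa₃ = 6 − (1·4 + 3·1) = 6 − 7 = -1.

-1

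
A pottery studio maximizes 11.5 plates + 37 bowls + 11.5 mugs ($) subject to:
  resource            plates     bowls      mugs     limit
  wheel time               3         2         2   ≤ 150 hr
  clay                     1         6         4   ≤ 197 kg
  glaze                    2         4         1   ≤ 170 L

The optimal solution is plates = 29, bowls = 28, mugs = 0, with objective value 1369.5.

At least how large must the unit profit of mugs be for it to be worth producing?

At the optimum: wheel time uses 143 of 150 (slack = 7); clay uses 197 of 197 (binding); glaze uses 170 of 170 (binding).
By complementary slackness, y = 0 for the non-binding constraint.
From A_Bᵀ y = c: 1·y_clay + 2·y_glaze = 11.5; 6·y_clay + 4·y_glaze = 37.
→ y_clay = 3.5 and y_glaze = 4.
mugs enters the basis when its profit ≥ yᵀa₃ = 3.5·4 + 4·1 = 18.

18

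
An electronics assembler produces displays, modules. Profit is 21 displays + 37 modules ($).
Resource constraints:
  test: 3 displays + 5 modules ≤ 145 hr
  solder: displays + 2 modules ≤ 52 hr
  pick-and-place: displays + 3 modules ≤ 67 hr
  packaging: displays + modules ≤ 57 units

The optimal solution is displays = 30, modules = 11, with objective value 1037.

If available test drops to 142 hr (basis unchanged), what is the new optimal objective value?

1022

At the optimum: test uses 145 of 145 (binding); solder uses 52 of 52 (binding); pick-and-place uses 63 of 67 (slack = 4); packaging uses 41 of 57 (slack = 16).
Slack constraints have shadow price 0 (complementary slackness).
The binding rows give the dual system: 3·y_test + 1·y_solder = 21 and 5·y_test + 2·y_solder = 37.
Solving: y_test = 5, y_solder = 6.
Δz = y_test·Δb = 5 × (-3) = -15, so new z* = 1037 − 15 = 1022.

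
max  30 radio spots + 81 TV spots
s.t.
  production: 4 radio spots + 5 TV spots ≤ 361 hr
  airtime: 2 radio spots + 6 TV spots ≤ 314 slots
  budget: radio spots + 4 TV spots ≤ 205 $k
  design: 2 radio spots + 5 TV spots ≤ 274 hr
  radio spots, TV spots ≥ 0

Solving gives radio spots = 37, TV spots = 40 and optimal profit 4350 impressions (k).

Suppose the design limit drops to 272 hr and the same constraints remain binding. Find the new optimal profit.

Binding: airtime and design. Non-binding: production (13 unused), budget (8 unused).
Slack constraints have shadow price 0 (complementary slackness).
Dual feasibility on the basic columns requires 2·y_airtime + 2·y_design = 30, 6·y_airtime + 5·y_design = 81.
Solving: y_airtime = 6, y_design = 9.
Δz = y_design·Δb = 9 × (-2) = -18, so new z* = 4350 − 18 = 4332.

4332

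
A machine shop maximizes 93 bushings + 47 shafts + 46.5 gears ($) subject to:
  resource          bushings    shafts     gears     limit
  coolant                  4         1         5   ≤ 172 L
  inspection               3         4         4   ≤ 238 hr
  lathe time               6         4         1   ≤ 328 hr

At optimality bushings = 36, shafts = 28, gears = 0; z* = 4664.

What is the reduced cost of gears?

-8

Check each constraint at x*: coolant 172/172 (tight); inspection 220/238 (slack 18); lathe time 328/328 (tight).
Slack constraints have shadow price 0 (complementary slackness).
From A_Bᵀ y = c: 4·y_coolant + 6·y_lathe time = 93; 1·y_coolant + 4·y_lathe time = 47.
This yields shadow prices y_coolant = 9, y_lathe time = 9.5.
Reduced cost of gears: c₃ − yᵀa₃ = 46.5 − (9·5 + 9.5·1) = 46.5 − 54.5 = -8.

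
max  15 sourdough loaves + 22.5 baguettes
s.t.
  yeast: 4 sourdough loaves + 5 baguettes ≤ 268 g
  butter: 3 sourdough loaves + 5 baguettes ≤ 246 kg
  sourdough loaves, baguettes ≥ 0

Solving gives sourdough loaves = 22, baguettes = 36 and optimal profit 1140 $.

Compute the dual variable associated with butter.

Check each constraint at x*: yeast 268/268 (tight); butter 246/246 (tight).
The binding rows give the dual system: 4·y_yeast + 3·y_butter = 15 and 5·y_yeast + 5·y_butter = 22.5.
→ y_yeast = 1.5 and y_butter = 3.
Shadow price of butter = 3.

3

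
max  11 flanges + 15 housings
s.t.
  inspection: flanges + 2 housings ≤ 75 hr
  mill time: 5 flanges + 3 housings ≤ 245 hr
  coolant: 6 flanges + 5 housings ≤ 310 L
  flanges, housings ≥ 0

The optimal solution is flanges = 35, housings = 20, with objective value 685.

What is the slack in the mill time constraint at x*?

mill time used = 5·35 + 3·20 = 235; slack = 245 − 235 = 10.

10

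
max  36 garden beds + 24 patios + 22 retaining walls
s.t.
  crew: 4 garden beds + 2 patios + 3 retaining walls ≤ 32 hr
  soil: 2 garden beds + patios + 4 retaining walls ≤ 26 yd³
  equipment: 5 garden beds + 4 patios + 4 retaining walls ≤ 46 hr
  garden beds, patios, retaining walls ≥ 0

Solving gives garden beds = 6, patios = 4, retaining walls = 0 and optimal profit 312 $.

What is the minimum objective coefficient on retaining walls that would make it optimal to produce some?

Binding: crew and equipment. Non-binding: soil (10 unused).
By complementary slackness, y = 0 for the non-binding constraint.
Dual feasibility on the basic columns requires 4·y_crew + 5·y_equipment = 36, 2·y_crew + 4·y_equipment = 24.
Solving: y_crew = 4, y_equipment = 4.
retaining walls enters the basis when its profit ≥ yᵀa₃ = 4·3 + 4·4 = 28.

28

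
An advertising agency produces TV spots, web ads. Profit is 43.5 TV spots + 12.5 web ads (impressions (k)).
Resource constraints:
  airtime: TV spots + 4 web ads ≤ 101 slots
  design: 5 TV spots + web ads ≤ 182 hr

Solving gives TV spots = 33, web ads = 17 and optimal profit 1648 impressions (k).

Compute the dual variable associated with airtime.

Check each constraint at x*: airtime 101/101 (tight); design 182/182 (tight).
The binding rows give the dual system: 1·y_airtime + 5·y_design = 43.5 and 4·y_airtime + 1·y_design = 12.5.
Solving: y_airtime = 1, y_design = 8.5.
Shadow price of airtime = 1.

1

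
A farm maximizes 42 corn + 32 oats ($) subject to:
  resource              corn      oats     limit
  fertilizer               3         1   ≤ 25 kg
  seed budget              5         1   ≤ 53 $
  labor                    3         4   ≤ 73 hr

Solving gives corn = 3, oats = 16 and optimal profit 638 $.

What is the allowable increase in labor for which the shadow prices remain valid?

Binding constraints: fertilizer, labor. The basis is B = [[3,1],[3,4]] with det 9.
Per unit increase in labor, x* moves by d = (-0.1111, 0.3333).
The basis stays optimal until corn reaches 0; allowable increase = 27 hr.

27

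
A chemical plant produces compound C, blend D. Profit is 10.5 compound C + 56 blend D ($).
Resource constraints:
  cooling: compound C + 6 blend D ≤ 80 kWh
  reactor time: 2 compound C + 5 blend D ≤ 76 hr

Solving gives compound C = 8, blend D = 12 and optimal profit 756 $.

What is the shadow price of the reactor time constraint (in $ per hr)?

Both cooling and reactor time are binding at x*.
Dual feasibility on the basic columns requires 1·y_cooling + 2·y_reactor time = 10.5, 6·y_cooling + 5·y_reactor time = 56.
Solving: y_cooling = 8.5, y_reactor time = 1.
Shadow price of reactor time = 1.

1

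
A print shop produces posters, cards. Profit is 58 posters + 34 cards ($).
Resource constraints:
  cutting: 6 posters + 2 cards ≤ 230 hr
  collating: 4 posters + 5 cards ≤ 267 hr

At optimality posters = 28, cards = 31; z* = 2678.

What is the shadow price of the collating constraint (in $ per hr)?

4

At the optimum: cutting uses 230 of 230 (binding); collating uses 267 of 267 (binding).
From A_Bᵀ y = c: 6·y_cutting + 4·y_collating = 58; 2·y_cutting + 5·y_collating = 34.
Solving: y_cutting = 7, y_collating = 4.
Shadow price of collating = 4.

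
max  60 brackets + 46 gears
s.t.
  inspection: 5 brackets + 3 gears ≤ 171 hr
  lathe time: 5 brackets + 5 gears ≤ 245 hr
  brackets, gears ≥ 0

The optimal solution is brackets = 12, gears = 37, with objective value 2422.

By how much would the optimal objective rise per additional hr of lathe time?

Both inspection and lathe time are binding at x*.
From A_Bᵀ y = c: 5·y_inspection + 5·y_lathe time = 60; 3·y_inspection + 5·y_lathe time = 46.
Solving: y_inspection = 7, y_lathe time = 5.
Shadow price of lathe time = 5.

5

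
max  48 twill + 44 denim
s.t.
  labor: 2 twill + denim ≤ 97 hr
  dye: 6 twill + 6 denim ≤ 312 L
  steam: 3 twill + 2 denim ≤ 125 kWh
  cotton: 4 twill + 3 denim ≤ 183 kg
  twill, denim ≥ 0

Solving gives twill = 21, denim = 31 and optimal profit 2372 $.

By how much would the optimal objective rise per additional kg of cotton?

Binding: dye and steam. Non-binding: labor (24 unused), cotton (6 unused).
Slack constraints have shadow price 0 (complementary slackness).
From A_Bᵀ y = c: 6·y_dye + 3·y_steam = 48; 6·y_dye + 2·y_steam = 44.
This yields shadow prices y_dye = 6, y_steam = 4.
Shadow price of cotton = 0.

0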